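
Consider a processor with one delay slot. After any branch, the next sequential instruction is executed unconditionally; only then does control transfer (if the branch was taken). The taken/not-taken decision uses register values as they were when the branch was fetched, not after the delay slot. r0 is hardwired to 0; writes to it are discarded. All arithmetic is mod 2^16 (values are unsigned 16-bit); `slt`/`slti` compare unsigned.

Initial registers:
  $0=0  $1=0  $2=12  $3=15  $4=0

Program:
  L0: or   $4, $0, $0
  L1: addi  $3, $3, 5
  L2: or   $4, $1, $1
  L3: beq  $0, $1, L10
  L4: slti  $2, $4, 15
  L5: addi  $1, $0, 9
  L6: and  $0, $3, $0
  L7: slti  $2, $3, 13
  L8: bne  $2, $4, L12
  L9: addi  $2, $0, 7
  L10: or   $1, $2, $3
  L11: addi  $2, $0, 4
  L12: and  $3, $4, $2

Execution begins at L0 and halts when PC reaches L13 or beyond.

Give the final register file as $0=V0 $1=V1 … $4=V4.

$0=0 $1=21 $2=4 $3=0 $4=0

[0] or   $4, $0, $0  →  {$0:0, $1:0, $2:12, $3:15, $4:0}
[1] addi  $3, $3, 5  →  {$0:0, $1:0, $2:12, $3:20, $4:0}
[2] or   $4, $1, $1  →  {$0:0, $1:0, $2:12, $3:20, $4:0}
[3] beq  $0, $1, L10  →  {$0:0, $1:0, $2:12, $3:20, $4:0}  ⟨branch taken⟩
[4] slti  $2, $4, 15  →  {$0:0, $1:0, $2:1, $3:20, $4:0}
[10] or   $1, $2, $3  →  {$0:0, $1:21, $2:1, $3:20, $4:0}
[11] addi  $2, $0, 4  →  {$0:0, $1:21, $2:4, $3:20, $4:0}
[12] and  $3, $4, $2  →  {$0:0, $1:21, $2:4, $3:0, $4:0}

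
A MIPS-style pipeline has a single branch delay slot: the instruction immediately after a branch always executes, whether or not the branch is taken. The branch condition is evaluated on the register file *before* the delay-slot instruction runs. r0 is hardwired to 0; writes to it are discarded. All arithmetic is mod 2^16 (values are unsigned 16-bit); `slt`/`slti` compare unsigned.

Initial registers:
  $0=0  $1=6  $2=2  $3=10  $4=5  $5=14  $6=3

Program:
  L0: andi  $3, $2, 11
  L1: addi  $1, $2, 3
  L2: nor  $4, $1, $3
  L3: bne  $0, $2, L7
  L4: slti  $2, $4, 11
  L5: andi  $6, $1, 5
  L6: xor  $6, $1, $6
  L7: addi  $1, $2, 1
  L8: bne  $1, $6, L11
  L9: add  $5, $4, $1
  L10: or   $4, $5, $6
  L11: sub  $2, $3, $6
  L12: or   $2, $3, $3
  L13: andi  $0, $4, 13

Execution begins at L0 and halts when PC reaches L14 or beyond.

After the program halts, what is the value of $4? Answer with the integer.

  step pc=0: andi  $3, $2, 11  regs=(0,6,2,2,5,14,3)
  step pc=1: addi  $1, $2, 3  regs=(0,5,2,2,5,14,3)
  step pc=2: nor  $4, $1, $3  regs=(0,5,2,2,65528,14,3)
  step pc=3: bne  $0, $2, L7  cond=T  regs=(0,5,2,2,65528,14,3)
  step pc=4: slti  $2, $4, 11  regs=(0,5,0,2,65528,14,3)
  step pc=7: addi  $1, $2, 1  regs=(0,1,0,2,65528,14,3)
  step pc=8: bne  $1, $6, L11  cond=T  regs=(0,1,0,2,65528,14,3)
  step pc=9: add  $5, $4, $1  regs=(0,1,0,2,65528,65529,3)
  step pc=11: sub  $2, $3, $6  regs=(0,1,65535,2,65528,65529,3)
  step pc=12: or   $2, $3, $3  regs=(0,1,2,2,65528,65529,3)
  step pc=13: andi  $0, $4, 13  regs=(0,1,2,2,65528,65529,3)

65528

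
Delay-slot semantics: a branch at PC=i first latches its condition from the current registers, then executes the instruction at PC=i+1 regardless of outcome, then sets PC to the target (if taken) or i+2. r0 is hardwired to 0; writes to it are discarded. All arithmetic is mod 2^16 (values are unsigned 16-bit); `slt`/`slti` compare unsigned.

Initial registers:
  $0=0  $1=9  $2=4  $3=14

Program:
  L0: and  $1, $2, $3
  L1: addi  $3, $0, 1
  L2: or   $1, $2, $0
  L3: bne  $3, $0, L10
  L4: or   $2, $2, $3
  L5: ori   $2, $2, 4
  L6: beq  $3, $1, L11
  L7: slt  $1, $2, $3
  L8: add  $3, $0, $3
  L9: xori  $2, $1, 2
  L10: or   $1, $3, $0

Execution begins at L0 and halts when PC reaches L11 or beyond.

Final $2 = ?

[0] and  $1, $2, $3  →  {$0:0, $1:4, $2:4, $3:14}
[1] addi  $3, $0, 1  →  {$0:0, $1:4, $2:4, $3:1}
[2] or   $1, $2, $0  →  {$0:0, $1:4, $2:4, $3:1}
[3] bne  $3, $0, L10  →  {$0:0, $1:4, $2:4, $3:1}  ⟨branch taken⟩
[4] or   $2, $2, $3  →  {$0:0, $1:4, $2:5, $3:1}
[10] or   $1, $3, $0  →  {$0:0, $1:1, $2:5, $3:1}

5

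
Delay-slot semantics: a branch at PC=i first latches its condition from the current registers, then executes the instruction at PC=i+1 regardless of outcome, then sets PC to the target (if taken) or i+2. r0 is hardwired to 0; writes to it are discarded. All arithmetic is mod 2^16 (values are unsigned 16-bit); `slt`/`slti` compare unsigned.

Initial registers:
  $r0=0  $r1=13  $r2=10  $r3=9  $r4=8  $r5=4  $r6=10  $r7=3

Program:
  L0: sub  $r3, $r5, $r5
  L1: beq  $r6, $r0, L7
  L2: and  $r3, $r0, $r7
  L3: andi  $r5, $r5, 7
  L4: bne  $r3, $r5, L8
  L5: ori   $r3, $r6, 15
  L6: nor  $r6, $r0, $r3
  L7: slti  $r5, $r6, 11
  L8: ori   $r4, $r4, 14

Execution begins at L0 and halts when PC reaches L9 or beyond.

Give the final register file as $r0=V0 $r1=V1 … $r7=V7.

[0] sub  $r3, $r5, $r5  →  {$r0:0, $r1:13, $r2:10, $r3:0, $r4:8, $r5:4, $r6:10, $r7:3}
[1] beq  $r6, $r0, L7  →  {$r0:0, $r1:13, $r2:10, $r3:0, $r4:8, $r5:4, $r6:10, $r7:3}  ⟨branch fallthrough⟩
[2] and  $r3, $r0, $r7  →  {$r0:0, $r1:13, $r2:10, $r3:0, $r4:8, $r5:4, $r6:10, $r7:3}
[3] andi  $r5, $r5, 7  →  {$r0:0, $r1:13, $r2:10, $r3:0, $r4:8, $r5:4, $r6:10, $r7:3}
[4] bne  $r3, $r5, L8  →  {$r0:0, $r1:13, $r2:10, $r3:0, $r4:8, $r5:4, $r6:10, $r7:3}  ⟨branch taken⟩
[5] ori   $r3, $r6, 15  →  {$r0:0, $r1:13, $r2:10, $r3:15, $r4:8, $r5:4, $r6:10, $r7:3}
[8] ori   $r4, $r4, 14  →  {$r0:0, $r1:13, $r2:10, $r3:15, $r4:14, $r5:4, $r6:10, $r7:3}

$r0=0 $r1=13 $r2=10 $r3=15 $r4=14 $r5=4 $r6=10 $r7=3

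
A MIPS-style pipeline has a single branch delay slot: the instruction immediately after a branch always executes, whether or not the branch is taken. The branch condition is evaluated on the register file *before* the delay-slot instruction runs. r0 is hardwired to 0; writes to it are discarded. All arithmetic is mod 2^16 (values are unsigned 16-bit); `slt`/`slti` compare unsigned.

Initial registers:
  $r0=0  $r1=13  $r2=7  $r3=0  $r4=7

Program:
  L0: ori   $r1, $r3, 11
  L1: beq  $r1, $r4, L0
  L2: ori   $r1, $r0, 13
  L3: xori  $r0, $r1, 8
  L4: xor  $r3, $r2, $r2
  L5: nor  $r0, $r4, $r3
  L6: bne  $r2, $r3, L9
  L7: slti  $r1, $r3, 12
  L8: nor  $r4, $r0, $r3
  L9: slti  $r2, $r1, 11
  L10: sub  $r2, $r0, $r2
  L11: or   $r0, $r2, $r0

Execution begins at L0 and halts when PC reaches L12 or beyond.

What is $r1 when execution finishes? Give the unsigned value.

#0 ori   $r1, $r3, 11 ; 0/11/7/0/7
#1 beq  $r1, $r4, L0 ; 0/11/7/0/7 ; →fallthru
#2 ori   $r1, $r0, 13 ; 0/13/7/0/7
#3 xori  $r0, $r1, 8 ; 0/13/7/0/7
#4 xor  $r3, $r2, $r2 ; 0/13/7/0/7
#5 nor  $r0, $r4, $r3 ; 0/13/7/0/7
#6 bne  $r2, $r3, L9 ; 0/13/7/0/7 ; →target
#7 slti  $r1, $r3, 12 ; 0/1/7/0/7
#9 slti  $r2, $r1, 11 ; 0/1/1/0/7
#10 sub  $r2, $r0, $r2 ; 0/1/65535/0/7
#11 or   $r0, $r2, $r0 ; 0/1/65535/0/7

1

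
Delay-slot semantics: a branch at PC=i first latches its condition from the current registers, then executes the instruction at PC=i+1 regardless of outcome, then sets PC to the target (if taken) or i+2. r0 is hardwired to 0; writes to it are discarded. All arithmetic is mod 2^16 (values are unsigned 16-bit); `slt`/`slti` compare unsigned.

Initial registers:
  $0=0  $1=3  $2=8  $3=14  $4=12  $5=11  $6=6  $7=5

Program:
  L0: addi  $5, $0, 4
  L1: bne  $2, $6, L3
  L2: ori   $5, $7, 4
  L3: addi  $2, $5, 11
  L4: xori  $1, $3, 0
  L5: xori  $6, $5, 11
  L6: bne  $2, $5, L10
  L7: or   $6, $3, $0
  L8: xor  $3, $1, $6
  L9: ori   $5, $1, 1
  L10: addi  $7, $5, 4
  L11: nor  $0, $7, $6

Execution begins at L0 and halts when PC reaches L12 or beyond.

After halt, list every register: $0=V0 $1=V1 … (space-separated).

  step pc=0: addi  $5, $0, 4  regs=(0,3,8,14,12,4,6,5)
  step pc=1: bne  $2, $6, L3  cond=T  regs=(0,3,8,14,12,4,6,5)
  step pc=2: ori   $5, $7, 4  regs=(0,3,8,14,12,5,6,5)
  step pc=3: addi  $2, $5, 11  regs=(0,3,16,14,12,5,6,5)
  step pc=4: xori  $1, $3, 0  regs=(0,14,16,14,12,5,6,5)
  step pc=5: xori  $6, $5, 11  regs=(0,14,16,14,12,5,14,5)
  step pc=6: bne  $2, $5, L10  cond=T  regs=(0,14,16,14,12,5,14,5)
  step pc=7: or   $6, $3, $0  regs=(0,14,16,14,12,5,14,5)
  step pc=10: addi  $7, $5, 4  regs=(0,14,16,14,12,5,14,9)
  step pc=11: nor  $0, $7, $6  regs=(0,14,16,14,12,5,14,9)

$0=0 $1=14 $2=16 $3=14 $4=12 $5=5 $6=14 $7=9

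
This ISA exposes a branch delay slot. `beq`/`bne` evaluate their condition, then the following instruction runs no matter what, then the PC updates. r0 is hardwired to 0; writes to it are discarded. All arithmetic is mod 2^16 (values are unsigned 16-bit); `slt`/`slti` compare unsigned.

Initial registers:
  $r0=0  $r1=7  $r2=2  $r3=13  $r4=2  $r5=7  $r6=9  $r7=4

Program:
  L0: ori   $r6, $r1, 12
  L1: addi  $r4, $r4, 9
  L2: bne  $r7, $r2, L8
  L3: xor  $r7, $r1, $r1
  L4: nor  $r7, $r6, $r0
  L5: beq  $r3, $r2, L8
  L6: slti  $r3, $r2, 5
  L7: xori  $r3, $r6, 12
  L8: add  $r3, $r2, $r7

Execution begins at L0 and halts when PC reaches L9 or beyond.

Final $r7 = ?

0

[0] ori   $r6, $r1, 12  →  {$r0:0, $r1:7, $r2:2, $r3:13, $r4:2, $r5:7, $r6:15, $r7:4}
[1] addi  $r4, $r4, 9  →  {$r0:0, $r1:7, $r2:2, $r3:13, $r4:11, $r5:7, $r6:15, $r7:4}
[2] bne  $r7, $r2, L8  →  {$r0:0, $r1:7, $r2:2, $r3:13, $r4:11, $r5:7, $r6:15, $r7:4}  ⟨branch taken⟩
[3] xor  $r7, $r1, $r1  →  {$r0:0, $r1:7, $r2:2, $r3:13, $r4:11, $r5:7, $r6:15, $r7:0}
[8] add  $r3, $r2, $r7  →  {$r0:0, $r1:7, $r2:2, $r3:2, $r4:11, $r5:7, $r6:15, $r7:0}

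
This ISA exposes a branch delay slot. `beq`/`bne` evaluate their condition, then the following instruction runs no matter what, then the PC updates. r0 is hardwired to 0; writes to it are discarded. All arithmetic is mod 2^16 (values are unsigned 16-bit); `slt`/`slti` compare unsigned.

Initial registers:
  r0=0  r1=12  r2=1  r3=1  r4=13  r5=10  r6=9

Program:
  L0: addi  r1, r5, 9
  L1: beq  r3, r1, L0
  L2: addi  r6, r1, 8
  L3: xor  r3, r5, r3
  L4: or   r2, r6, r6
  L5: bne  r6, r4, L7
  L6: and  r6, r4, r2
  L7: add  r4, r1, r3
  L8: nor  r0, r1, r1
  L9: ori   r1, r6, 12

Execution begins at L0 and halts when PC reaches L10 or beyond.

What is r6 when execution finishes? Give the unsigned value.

[0] addi  r1, r5, 9  →  {r0:0, r1:19, r2:1, r3:1, r4:13, r5:10, r6:9}
[1] beq  r3, r1, L0  →  {r0:0, r1:19, r2:1, r3:1, r4:13, r5:10, r6:9}  ⟨branch fallthrough⟩
[2] addi  r6, r1, 8  →  {r0:0, r1:19, r2:1, r3:1, r4:13, r5:10, r6:27}
[3] xor  r3, r5, r3  →  {r0:0, r1:19, r2:1, r3:11, r4:13, r5:10, r6:27}
[4] or   r2, r6, r6  →  {r0:0, r1:19, r2:27, r3:11, r4:13, r5:10, r6:27}
[5] bne  r6, r4, L7  →  {r0:0, r1:19, r2:27, r3:11, r4:13, r5:10, r6:27}  ⟨branch taken⟩
[6] and  r6, r4, r2  →  {r0:0, r1:19, r2:27, r3:11, r4:13, r5:10, r6:9}
[7] add  r4, r1, r3  →  {r0:0, r1:19, r2:27, r3:11, r4:30, r5:10, r6:9}
[8] nor  r0, r1, r1  →  {r0:0, r1:19, r2:27, r3:11, r4:30, r5:10, r6:9}
[9] ori   r1, r6, 12  →  {r0:0, r1:13, r2:27, r3:11, r4:30, r5:10, r6:9}

9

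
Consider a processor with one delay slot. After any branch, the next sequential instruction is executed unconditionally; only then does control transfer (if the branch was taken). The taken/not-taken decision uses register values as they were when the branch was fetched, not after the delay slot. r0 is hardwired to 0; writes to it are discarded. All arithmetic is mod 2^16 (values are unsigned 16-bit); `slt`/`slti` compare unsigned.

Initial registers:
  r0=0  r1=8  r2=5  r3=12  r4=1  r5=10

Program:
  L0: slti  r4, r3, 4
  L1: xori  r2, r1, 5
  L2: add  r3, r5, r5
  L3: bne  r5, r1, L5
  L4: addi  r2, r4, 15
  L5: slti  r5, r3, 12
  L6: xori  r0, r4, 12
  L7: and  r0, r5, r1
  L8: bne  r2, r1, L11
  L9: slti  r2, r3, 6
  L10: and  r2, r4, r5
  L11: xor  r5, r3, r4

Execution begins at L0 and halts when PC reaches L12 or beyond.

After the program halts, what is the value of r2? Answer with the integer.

0

[0] slti  r4, r3, 4  →  {r0:0, r1:8, r2:5, r3:12, r4:0, r5:10}
[1] xori  r2, r1, 5  →  {r0:0, r1:8, r2:13, r3:12, r4:0, r5:10}
[2] add  r3, r5, r5  →  {r0:0, r1:8, r2:13, r3:20, r4:0, r5:10}
[3] bne  r5, r1, L5  →  {r0:0, r1:8, r2:13, r3:20, r4:0, r5:10}  ⟨branch taken⟩
[4] addi  r2, r4, 15  →  {r0:0, r1:8, r2:15, r3:20, r4:0, r5:10}
[5] slti  r5, r3, 12  →  {r0:0, r1:8, r2:15, r3:20, r4:0, r5:0}
[6] xori  r0, r4, 12  →  {r0:0, r1:8, r2:15, r3:20, r4:0, r5:0}
[7] and  r0, r5, r1  →  {r0:0, r1:8, r2:15, r3:20, r4:0, r5:0}
[8] bne  r2, r1, L11  →  {r0:0, r1:8, r2:15, r3:20, r4:0, r5:0}  ⟨branch taken⟩
[9] slti  r2, r3, 6  →  {r0:0, r1:8, r2:0, r3:20, r4:0, r5:0}
[11] xor  r5, r3, r4  →  {r0:0, r1:8, r2:0, r3:20, r4:0, r5:20}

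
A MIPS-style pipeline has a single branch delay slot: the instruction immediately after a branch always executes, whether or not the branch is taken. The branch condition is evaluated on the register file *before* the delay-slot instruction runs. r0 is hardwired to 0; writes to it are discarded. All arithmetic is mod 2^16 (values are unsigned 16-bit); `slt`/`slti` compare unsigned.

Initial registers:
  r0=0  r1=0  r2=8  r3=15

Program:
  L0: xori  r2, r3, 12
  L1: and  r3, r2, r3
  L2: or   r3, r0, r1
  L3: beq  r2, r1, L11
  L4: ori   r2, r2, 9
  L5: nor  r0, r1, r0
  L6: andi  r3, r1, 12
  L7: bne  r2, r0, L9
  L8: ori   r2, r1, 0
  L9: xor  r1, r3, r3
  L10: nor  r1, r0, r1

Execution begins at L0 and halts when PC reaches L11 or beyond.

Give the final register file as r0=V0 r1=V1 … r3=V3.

[0] xori  r2, r3, 12  →  {r0:0, r1:0, r2:3, r3:15}
[1] and  r3, r2, r3  →  {r0:0, r1:0, r2:3, r3:3}
[2] or   r3, r0, r1  →  {r0:0, r1:0, r2:3, r3:0}
[3] beq  r2, r1, L11  →  {r0:0, r1:0, r2:3, r3:0}  ⟨branch fallthrough⟩
[4] ori   r2, r2, 9  →  {r0:0, r1:0, r2:11, r3:0}
[5] nor  r0, r1, r0  →  {r0:0, r1:0, r2:11, r3:0}
[6] andi  r3, r1, 12  →  {r0:0, r1:0, r2:11, r3:0}
[7] bne  r2, r0, L9  →  {r0:0, r1:0, r2:11, r3:0}  ⟨branch taken⟩
[8] ori   r2, r1, 0  →  {r0:0, r1:0, r2:0, r3:0}
[9] xor  r1, r3, r3  →  {r0:0, r1:0, r2:0, r3:0}
[10] nor  r1, r0, r1  →  {r0:0, r1:65535, r2:0, r3:0}

r0=0 r1=65535 r2=0 r3=0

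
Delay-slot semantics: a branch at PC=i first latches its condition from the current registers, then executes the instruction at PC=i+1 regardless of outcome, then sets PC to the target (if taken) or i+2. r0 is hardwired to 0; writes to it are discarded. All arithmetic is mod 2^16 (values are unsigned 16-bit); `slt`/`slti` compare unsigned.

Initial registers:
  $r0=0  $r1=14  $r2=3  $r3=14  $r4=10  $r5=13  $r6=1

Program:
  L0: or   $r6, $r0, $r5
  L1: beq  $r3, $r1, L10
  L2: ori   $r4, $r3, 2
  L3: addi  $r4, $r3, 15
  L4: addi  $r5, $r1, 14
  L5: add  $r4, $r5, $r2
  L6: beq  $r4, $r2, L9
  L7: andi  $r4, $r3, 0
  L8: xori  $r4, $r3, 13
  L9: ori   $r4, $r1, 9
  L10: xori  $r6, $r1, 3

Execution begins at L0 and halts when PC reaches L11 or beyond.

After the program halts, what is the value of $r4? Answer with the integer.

14

PC=0  or   $r6, $r0, $r5     | $r0=0 $r1=14 $r2=3 $r3=14 $r4=10 $r5=13 $r6=13
PC=1  beq  $r3, $r1, L10     | $r0=0 $r1=14 $r2=3 $r3=14 $r4=10 $r5=13 $r6=13  [TAKEN]
PC=2  ori   $r4, $r3, 2      | $r0=0 $r1=14 $r2=3 $r3=14 $r4=14 $r5=13 $r6=13
PC=10 xori  $r6, $r1, 3      | $r0=0 $r1=14 $r2=3 $r3=14 $r4=14 $r5=13 $r6=13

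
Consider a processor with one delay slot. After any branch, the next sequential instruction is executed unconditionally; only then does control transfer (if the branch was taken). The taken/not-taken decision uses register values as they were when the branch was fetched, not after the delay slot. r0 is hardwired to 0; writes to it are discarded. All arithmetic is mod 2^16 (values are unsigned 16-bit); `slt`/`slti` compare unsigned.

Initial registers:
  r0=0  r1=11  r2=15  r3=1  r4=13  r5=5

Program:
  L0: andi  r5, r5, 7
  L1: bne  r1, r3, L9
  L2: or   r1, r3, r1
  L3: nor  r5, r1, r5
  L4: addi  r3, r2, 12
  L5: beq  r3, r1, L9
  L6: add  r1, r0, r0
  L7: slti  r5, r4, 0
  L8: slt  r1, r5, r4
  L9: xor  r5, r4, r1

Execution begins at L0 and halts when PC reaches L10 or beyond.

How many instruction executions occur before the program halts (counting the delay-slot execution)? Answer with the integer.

4

PC=0  andi  r5, r5, 7        | r0=0 r1=11 r2=15 r3=1 r4=13 r5=5
PC=1  bne  r1, r3, L9        | r0=0 r1=11 r2=15 r3=1 r4=13 r5=5  [TAKEN]
PC=2  or   r1, r3, r1        | r0=0 r1=11 r2=15 r3=1 r4=13 r5=5
PC=9  xor  r5, r4, r1        | r0=0 r1=11 r2=15 r3=1 r4=13 r5=6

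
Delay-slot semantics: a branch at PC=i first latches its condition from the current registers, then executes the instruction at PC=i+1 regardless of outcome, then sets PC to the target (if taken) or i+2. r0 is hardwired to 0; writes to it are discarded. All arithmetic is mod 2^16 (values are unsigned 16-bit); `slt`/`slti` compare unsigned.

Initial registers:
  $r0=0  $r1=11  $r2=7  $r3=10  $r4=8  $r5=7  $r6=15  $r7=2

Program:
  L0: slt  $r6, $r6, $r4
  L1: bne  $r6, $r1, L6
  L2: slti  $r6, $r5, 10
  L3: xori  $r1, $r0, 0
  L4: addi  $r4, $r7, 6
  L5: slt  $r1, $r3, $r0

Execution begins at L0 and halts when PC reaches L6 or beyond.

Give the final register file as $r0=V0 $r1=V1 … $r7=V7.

  step pc=0: slt  $r6, $r6, $r4  regs=(0,11,7,10,8,7,0,2)
  step pc=1: bne  $r6, $r1, L6  cond=T  regs=(0,11,7,10,8,7,0,2)
  step pc=2: slti  $r6, $r5, 10  regs=(0,11,7,10,8,7,1,2)

$r0=0 $r1=11 $r2=7 $r3=10 $r4=8 $r5=7 $r6=1 $r7=2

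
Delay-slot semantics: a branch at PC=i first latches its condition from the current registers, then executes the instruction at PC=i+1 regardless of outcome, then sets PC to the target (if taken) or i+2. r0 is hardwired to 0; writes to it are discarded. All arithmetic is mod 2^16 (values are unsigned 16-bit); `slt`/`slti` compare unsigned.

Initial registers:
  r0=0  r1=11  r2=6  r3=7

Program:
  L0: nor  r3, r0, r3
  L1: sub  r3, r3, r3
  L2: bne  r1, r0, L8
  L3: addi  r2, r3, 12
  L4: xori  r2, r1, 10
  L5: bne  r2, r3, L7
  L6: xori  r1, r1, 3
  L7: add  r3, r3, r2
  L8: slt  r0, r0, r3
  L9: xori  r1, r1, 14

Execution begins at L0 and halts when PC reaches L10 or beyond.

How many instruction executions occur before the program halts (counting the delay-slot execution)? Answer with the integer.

6

  step pc=0: nor  r3, r0, r3  regs=(0,11,6,65528)
  step pc=1: sub  r3, r3, r3  regs=(0,11,6,0)
  step pc=2: bne  r1, r0, L8  cond=T  regs=(0,11,6,0)
  step pc=3: addi  r2, r3, 12  regs=(0,11,12,0)
  step pc=8: slt  r0, r0, r3  regs=(0,11,12,0)
  step pc=9: xori  r1, r1, 14  regs=(0,5,12,0)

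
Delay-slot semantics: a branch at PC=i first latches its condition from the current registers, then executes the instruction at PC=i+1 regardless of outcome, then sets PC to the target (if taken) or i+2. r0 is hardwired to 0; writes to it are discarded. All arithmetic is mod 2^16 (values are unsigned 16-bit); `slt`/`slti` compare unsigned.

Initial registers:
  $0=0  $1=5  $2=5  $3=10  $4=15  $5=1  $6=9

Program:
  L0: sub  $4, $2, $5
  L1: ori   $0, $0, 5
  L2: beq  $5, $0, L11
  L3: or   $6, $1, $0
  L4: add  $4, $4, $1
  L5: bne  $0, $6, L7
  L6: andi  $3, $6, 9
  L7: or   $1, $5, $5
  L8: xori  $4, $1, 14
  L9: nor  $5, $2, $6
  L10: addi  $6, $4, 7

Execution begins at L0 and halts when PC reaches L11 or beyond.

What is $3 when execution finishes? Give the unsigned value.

PC=0  sub  $4, $2, $5        | $0=0 $1=5 $2=5 $3=10 $4=4 $5=1 $6=9
PC=1  ori   $0, $0, 5        | $0=0 $1=5 $2=5 $3=10 $4=4 $5=1 $6=9
PC=2  beq  $5, $0, L11       | $0=0 $1=5 $2=5 $3=10 $4=4 $5=1 $6=9  [not taken]
PC=3  or   $6, $1, $0        | $0=0 $1=5 $2=5 $3=10 $4=4 $5=1 $6=5
PC=4  add  $4, $4, $1        | $0=0 $1=5 $2=5 $3=10 $4=9 $5=1 $6=5
PC=5  bne  $0, $6, L7        | $0=0 $1=5 $2=5 $3=10 $4=9 $5=1 $6=5  [TAKEN]
PC=6  andi  $3, $6, 9        | $0=0 $1=5 $2=5 $3=1 $4=9 $5=1 $6=5
PC=7  or   $1, $5, $5        | $0=0 $1=1 $2=5 $3=1 $4=9 $5=1 $6=5
PC=8  xori  $4, $1, 14       | $0=0 $1=1 $2=5 $3=1 $4=15 $5=1 $6=5
PC=9  nor  $5, $2, $6        | $0=0 $1=1 $2=5 $3=1 $4=15 $5=65530 $6=5
PC=10 addi  $6, $4, 7        | $0=0 $1=1 $2=5 $3=1 $4=15 $5=65530 $6=22

1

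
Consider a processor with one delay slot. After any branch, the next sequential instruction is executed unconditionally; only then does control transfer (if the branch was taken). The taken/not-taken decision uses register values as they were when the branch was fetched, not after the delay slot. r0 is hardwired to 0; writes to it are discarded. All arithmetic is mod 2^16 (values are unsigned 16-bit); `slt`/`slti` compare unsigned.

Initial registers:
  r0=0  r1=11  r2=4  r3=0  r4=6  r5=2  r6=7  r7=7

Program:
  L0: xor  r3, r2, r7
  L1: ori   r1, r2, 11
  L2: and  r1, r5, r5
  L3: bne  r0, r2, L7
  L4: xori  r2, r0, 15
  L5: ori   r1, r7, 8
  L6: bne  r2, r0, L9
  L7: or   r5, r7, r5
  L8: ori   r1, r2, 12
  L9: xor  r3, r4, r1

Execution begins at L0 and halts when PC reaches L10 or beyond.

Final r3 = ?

PC=0  xor  r3, r2, r7        | r0=0 r1=11 r2=4 r3=3 r4=6 r5=2 r6=7 r7=7
PC=1  ori   r1, r2, 11       | r0=0 r1=15 r2=4 r3=3 r4=6 r5=2 r6=7 r7=7
PC=2  and  r1, r5, r5        | r0=0 r1=2 r2=4 r3=3 r4=6 r5=2 r6=7 r7=7
PC=3  bne  r0, r2, L7        | r0=0 r1=2 r2=4 r3=3 r4=6 r5=2 r6=7 r7=7  [TAKEN]
PC=4  xori  r2, r0, 15       | r0=0 r1=2 r2=15 r3=3 r4=6 r5=2 r6=7 r7=7
PC=7  or   r5, r7, r5        | r0=0 r1=2 r2=15 r3=3 r4=6 r5=7 r6=7 r7=7
PC=8  ori   r1, r2, 12       | r0=0 r1=15 r2=15 r3=3 r4=6 r5=7 r6=7 r7=7
PC=9  xor  r3, r4, r1        | r0=0 r1=15 r2=15 r3=9 r4=6 r5=7 r6=7 r7=7

9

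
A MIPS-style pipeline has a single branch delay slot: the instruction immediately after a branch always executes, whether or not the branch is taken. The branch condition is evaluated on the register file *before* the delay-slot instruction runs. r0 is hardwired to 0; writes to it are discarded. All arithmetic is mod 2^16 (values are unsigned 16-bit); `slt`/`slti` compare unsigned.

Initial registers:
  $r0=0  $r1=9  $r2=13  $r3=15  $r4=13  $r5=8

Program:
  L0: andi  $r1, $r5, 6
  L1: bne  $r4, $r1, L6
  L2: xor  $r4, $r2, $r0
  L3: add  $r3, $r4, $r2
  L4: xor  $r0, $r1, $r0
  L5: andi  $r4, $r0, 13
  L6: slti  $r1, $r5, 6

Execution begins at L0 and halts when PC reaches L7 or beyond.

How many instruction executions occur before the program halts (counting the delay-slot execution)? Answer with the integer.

PC=0  andi  $r1, $r5, 6      | $r0=0 $r1=0 $r2=13 $r3=15 $r4=13 $r5=8
PC=1  bne  $r4, $r1, L6      | $r0=0 $r1=0 $r2=13 $r3=15 $r4=13 $r5=8  [TAKEN]
PC=2  xor  $r4, $r2, $r0     | $r0=0 $r1=0 $r2=13 $r3=15 $r4=13 $r5=8
PC=6  slti  $r1, $r5, 6      | $r0=0 $r1=0 $r2=13 $r3=15 $r4=13 $r5=8

4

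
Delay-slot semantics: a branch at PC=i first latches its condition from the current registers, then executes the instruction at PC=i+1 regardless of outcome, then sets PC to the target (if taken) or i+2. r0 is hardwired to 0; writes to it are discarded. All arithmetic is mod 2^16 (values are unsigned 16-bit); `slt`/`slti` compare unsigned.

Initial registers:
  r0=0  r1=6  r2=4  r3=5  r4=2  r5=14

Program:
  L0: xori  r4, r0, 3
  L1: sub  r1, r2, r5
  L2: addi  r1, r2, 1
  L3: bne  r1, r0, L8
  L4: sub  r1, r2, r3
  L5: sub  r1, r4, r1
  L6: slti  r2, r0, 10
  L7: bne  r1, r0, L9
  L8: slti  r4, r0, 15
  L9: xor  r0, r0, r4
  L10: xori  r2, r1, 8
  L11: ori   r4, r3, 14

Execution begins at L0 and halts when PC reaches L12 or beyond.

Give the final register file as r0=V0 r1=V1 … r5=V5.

r0=0 r1=65535 r2=65527 r3=5 r4=15 r5=14

  step pc=0: xori  r4, r0, 3  regs=(0,6,4,5,3,14)
  step pc=1: sub  r1, r2, r5  regs=(0,65526,4,5,3,14)
  step pc=2: addi  r1, r2, 1  regs=(0,5,4,5,3,14)
  step pc=3: bne  r1, r0, L8  cond=T  regs=(0,5,4,5,3,14)
  step pc=4: sub  r1, r2, r3  regs=(0,65535,4,5,3,14)
  step pc=8: slti  r4, r0, 15  regs=(0,65535,4,5,1,14)
  step pc=9: xor  r0, r0, r4  regs=(0,65535,4,5,1,14)
  step pc=10: xori  r2, r1, 8  regs=(0,65535,65527,5,1,14)
  step pc=11: ori   r4, r3, 14  regs=(0,65535,65527,5,15,14)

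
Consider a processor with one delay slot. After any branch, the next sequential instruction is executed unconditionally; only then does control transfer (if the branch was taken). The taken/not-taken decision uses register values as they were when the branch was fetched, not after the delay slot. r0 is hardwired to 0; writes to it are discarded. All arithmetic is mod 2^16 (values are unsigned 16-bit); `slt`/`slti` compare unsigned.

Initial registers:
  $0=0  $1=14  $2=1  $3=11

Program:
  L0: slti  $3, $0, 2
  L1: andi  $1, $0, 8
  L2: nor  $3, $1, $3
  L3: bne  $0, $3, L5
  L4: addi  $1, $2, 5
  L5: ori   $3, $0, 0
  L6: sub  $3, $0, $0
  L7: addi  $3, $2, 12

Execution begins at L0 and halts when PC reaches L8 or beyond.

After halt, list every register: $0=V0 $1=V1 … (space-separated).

[0] slti  $3, $0, 2  →  {$0:0, $1:14, $2:1, $3:1}
[1] andi  $1, $0, 8  →  {$0:0, $1:0, $2:1, $3:1}
[2] nor  $3, $1, $3  →  {$0:0, $1:0, $2:1, $3:65534}
[3] bne  $0, $3, L5  →  {$0:0, $1:0, $2:1, $3:65534}  ⟨branch taken⟩
[4] addi  $1, $2, 5  →  {$0:0, $1:6, $2:1, $3:65534}
[5] ori   $3, $0, 0  →  {$0:0, $1:6, $2:1, $3:0}
[6] sub  $3, $0, $0  →  {$0:0, $1:6, $2:1, $3:0}
[7] addi  $3, $2, 12  →  {$0:0, $1:6, $2:1, $3:13}

$0=0 $1=6 $2=1 $3=13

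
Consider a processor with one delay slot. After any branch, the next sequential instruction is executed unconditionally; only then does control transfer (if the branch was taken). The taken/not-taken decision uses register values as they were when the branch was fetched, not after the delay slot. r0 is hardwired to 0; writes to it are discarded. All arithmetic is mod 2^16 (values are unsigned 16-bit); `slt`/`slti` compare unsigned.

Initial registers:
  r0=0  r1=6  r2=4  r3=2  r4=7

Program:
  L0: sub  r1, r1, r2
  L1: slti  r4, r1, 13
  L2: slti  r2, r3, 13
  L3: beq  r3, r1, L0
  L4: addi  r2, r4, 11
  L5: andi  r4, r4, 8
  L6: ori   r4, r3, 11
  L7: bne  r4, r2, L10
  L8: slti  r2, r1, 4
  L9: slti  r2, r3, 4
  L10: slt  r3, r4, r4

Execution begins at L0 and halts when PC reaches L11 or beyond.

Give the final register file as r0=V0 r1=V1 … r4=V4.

r0=0 r1=65526 r2=1 r3=0 r4=11

  step pc=0: sub  r1, r1, r2  regs=(0,2,4,2,7)
  step pc=1: slti  r4, r1, 13  regs=(0,2,4,2,1)
  step pc=2: slti  r2, r3, 13  regs=(0,2,1,2,1)
  step pc=3: beq  r3, r1, L0  cond=T  regs=(0,2,1,2,1)
  step pc=4: addi  r2, r4, 11  regs=(0,2,12,2,1)
  step pc=0: sub  r1, r1, r2  regs=(0,65526,12,2,1)
  step pc=1: slti  r4, r1, 13  regs=(0,65526,12,2,0)
  step pc=2: slti  r2, r3, 13  regs=(0,65526,1,2,0)
  step pc=3: beq  r3, r1, L0  cond=F  regs=(0,65526,1,2,0)
  step pc=4: addi  r2, r4, 11  regs=(0,65526,11,2,0)
  step pc=5: andi  r4, r4, 8  regs=(0,65526,11,2,0)
  step pc=6: ori   r4, r3, 11  regs=(0,65526,11,2,11)
  step pc=7: bne  r4, r2, L10  cond=F  regs=(0,65526,11,2,11)
  step pc=8: slti  r2, r1, 4  regs=(0,65526,0,2,11)
  step pc=9: slti  r2, r3, 4  regs=(0,65526,1,2,11)
  step pc=10: slt  r3, r4, r4  regs=(0,65526,1,0,11)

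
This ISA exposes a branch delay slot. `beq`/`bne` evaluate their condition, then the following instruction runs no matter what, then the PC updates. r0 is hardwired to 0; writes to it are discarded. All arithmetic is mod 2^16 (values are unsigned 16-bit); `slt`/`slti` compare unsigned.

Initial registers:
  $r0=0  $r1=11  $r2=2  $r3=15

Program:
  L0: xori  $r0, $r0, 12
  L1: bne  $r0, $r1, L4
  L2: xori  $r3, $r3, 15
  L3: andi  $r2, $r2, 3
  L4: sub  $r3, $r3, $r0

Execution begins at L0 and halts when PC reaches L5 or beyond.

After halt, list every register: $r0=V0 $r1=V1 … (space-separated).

  step pc=0: xori  $r0, $r0, 12  regs=(0,11,2,15)
  step pc=1: bne  $r0, $r1, L4  cond=T  regs=(0,11,2,15)
  step pc=2: xori  $r3, $r3, 15  regs=(0,11,2,0)
  step pc=4: sub  $r3, $r3, $r0  regs=(0,11,2,0)

$r0=0 $r1=11 $r2=2 $r3=0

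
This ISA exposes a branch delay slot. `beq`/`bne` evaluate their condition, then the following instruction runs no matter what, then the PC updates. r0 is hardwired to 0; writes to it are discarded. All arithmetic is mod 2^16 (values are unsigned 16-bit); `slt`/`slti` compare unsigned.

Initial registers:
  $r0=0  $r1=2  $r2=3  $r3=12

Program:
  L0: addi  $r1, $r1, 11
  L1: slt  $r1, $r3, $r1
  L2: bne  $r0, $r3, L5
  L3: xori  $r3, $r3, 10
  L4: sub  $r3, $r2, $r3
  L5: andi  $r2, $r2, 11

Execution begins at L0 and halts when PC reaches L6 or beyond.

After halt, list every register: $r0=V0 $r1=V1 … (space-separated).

PC=0  addi  $r1, $r1, 11     | $r0=0 $r1=13 $r2=3 $r3=12
PC=1  slt  $r1, $r3, $r1     | $r0=0 $r1=1 $r2=3 $r3=12
PC=2  bne  $r0, $r3, L5      | $r0=0 $r1=1 $r2=3 $r3=12  [TAKEN]
PC=3  xori  $r3, $r3, 10     | $r0=0 $r1=1 $r2=3 $r3=6
PC=5  andi  $r2, $r2, 11     | $r0=0 $r1=1 $r2=3 $r3=6

$r0=0 $r1=1 $r2=3 $r3=6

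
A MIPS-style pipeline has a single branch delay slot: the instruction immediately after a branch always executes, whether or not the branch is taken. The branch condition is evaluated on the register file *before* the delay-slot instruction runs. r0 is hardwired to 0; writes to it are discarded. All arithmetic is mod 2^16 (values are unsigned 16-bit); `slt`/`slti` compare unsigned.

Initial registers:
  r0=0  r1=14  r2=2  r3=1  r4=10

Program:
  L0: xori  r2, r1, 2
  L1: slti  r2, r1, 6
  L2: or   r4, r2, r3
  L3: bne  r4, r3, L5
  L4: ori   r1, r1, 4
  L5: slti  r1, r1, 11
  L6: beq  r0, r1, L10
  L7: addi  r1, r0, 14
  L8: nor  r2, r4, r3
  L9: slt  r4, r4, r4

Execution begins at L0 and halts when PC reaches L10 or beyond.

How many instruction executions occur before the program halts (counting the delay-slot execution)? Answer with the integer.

[0] xori  r2, r1, 2  →  {r0:0, r1:14, r2:12, r3:1, r4:10}
[1] slti  r2, r1, 6  →  {r0:0, r1:14, r2:0, r3:1, r4:10}
[2] or   r4, r2, r3  →  {r0:0, r1:14, r2:0, r3:1, r4:1}
[3] bne  r4, r3, L5  →  {r0:0, r1:14, r2:0, r3:1, r4:1}  ⟨branch fallthrough⟩
[4] ori   r1, r1, 4  →  {r0:0, r1:14, r2:0, r3:1, r4:1}
[5] slti  r1, r1, 11  →  {r0:0, r1:0, r2:0, r3:1, r4:1}
[6] beq  r0, r1, L10  →  {r0:0, r1:0, r2:0, r3:1, r4:1}  ⟨branch taken⟩
[7] addi  r1, r0, 14  →  {r0:0, r1:14, r2:0, r3:1, r4:1}

8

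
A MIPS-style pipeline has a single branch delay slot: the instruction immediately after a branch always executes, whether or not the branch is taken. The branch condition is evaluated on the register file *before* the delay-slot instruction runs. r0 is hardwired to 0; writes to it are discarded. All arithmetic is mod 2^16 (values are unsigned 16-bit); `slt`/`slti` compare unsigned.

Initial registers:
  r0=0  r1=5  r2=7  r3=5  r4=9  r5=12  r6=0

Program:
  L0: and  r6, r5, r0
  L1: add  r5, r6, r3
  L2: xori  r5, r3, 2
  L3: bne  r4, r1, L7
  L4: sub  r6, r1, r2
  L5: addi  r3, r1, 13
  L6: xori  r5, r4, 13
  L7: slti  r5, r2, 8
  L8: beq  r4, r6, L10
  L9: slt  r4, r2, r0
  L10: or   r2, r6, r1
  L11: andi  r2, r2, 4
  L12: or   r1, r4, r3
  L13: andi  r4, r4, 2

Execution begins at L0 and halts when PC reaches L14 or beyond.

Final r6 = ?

[0] and  r6, r5, r0  →  {r0:0, r1:5, r2:7, r3:5, r4:9, r5:12, r6:0}
[1] add  r5, r6, r3  →  {r0:0, r1:5, r2:7, r3:5, r4:9, r5:5, r6:0}
[2] xori  r5, r3, 2  →  {r0:0, r1:5, r2:7, r3:5, r4:9, r5:7, r6:0}
[3] bne  r4, r1, L7  →  {r0:0, r1:5, r2:7, r3:5, r4:9, r5:7, r6:0}  ⟨branch taken⟩
[4] sub  r6, r1, r2  →  {r0:0, r1:5, r2:7, r3:5, r4:9, r5:7, r6:65534}
[7] slti  r5, r2, 8  →  {r0:0, r1:5, r2:7, r3:5, r4:9, r5:1, r6:65534}
[8] beq  r4, r6, L10  →  {r0:0, r1:5, r2:7, r3:5, r4:9, r5:1, r6:65534}  ⟨branch fallthrough⟩
[9] slt  r4, r2, r0  →  {r0:0, r1:5, r2:7, r3:5, r4:0, r5:1, r6:65534}
[10] or   r2, r6, r1  →  {r0:0, r1:5, r2:65535, r3:5, r4:0, r5:1, r6:65534}
[11] andi  r2, r2, 4  →  {r0:0, r1:5, r2:4, r3:5, r4:0, r5:1, r6:65534}
[12] or   r1, r4, r3  →  {r0:0, r1:5, r2:4, r3:5, r4:0, r5:1, r6:65534}
[13] andi  r4, r4, 2  →  {r0:0, r1:5, r2:4, r3:5, r4:0, r5:1, r6:65534}

65534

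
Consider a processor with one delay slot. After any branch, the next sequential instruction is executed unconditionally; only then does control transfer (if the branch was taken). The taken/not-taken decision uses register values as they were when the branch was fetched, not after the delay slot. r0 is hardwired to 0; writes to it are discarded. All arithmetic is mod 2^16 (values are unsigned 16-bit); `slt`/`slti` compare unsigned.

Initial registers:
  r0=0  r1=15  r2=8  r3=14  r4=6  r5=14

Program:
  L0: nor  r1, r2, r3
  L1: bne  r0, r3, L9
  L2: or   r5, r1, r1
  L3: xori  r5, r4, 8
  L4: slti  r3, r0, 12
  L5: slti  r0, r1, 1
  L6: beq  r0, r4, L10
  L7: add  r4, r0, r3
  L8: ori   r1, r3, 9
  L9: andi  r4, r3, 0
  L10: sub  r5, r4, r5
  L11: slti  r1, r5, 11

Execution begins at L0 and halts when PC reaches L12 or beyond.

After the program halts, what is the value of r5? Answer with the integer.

  step pc=0: nor  r1, r2, r3  regs=(0,65521,8,14,6,14)
  step pc=1: bne  r0, r3, L9  cond=T  regs=(0,65521,8,14,6,14)
  step pc=2: or   r5, r1, r1  regs=(0,65521,8,14,6,65521)
  step pc=9: andi  r4, r3, 0  regs=(0,65521,8,14,0,65521)
  step pc=10: sub  r5, r4, r5  regs=(0,65521,8,14,0,15)
  step pc=11: slti  r1, r5, 11  regs=(0,0,8,14,0,15)

15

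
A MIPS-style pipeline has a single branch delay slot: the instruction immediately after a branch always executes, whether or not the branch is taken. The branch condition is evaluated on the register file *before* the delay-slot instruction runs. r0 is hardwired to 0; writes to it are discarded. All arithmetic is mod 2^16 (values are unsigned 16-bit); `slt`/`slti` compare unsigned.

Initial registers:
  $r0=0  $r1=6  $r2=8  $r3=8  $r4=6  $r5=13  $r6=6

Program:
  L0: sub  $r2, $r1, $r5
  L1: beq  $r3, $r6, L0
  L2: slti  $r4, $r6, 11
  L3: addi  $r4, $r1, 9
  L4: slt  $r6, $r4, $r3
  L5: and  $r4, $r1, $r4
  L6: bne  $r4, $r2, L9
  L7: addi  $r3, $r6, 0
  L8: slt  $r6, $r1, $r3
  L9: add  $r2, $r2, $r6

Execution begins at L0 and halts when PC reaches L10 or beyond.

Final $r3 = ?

#0 sub  $r2, $r1, $r5 ; 0/6/65529/8/6/13/6
#1 beq  $r3, $r6, L0 ; 0/6/65529/8/6/13/6 ; →fallthru
#2 slti  $r4, $r6, 11 ; 0/6/65529/8/1/13/6
#3 addi  $r4, $r1, 9 ; 0/6/65529/8/15/13/6
#4 slt  $r6, $r4, $r3 ; 0/6/65529/8/15/13/0
#5 and  $r4, $r1, $r4 ; 0/6/65529/8/6/13/0
#6 bne  $r4, $r2, L9 ; 0/6/65529/8/6/13/0 ; →target
#7 addi  $r3, $r6, 0 ; 0/6/65529/0/6/13/0
#9 add  $r2, $r2, $r6 ; 0/6/65529/0/6/13/0

0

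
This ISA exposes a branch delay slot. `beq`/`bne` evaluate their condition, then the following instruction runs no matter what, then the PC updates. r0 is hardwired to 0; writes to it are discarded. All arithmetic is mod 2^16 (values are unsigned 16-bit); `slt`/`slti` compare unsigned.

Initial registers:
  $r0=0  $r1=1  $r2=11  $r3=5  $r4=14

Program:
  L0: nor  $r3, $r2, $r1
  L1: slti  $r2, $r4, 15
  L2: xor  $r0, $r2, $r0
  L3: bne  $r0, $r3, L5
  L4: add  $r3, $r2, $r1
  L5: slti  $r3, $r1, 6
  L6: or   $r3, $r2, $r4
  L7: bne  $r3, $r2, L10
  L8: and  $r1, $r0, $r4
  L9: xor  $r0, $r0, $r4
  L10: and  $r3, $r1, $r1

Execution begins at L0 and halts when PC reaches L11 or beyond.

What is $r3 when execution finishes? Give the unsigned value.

[0] nor  $r3, $r2, $r1  →  {$r0:0, $r1:1, $r2:11, $r3:65524, $r4:14}
[1] slti  $r2, $r4, 15  →  {$r0:0, $r1:1, $r2:1, $r3:65524, $r4:14}
[2] xor  $r0, $r2, $r0  →  {$r0:0, $r1:1, $r2:1, $r3:65524, $r4:14}
[3] bne  $r0, $r3, L5  →  {$r0:0, $r1:1, $r2:1, $r3:65524, $r4:14}  ⟨branch taken⟩
[4] add  $r3, $r2, $r1  →  {$r0:0, $r1:1, $r2:1, $r3:2, $r4:14}
[5] slti  $r3, $r1, 6  →  {$r0:0, $r1:1, $r2:1, $r3:1, $r4:14}
[6] or   $r3, $r2, $r4  →  {$r0:0, $r1:1, $r2:1, $r3:15, $r4:14}
[7] bne  $r3, $r2, L10  →  {$r0:0, $r1:1, $r2:1, $r3:15, $r4:14}  ⟨branch taken⟩
[8] and  $r1, $r0, $r4  →  {$r0:0, $r1:0, $r2:1, $r3:15, $r4:14}
[10] and  $r3, $r1, $r1  →  {$r0:0, $r1:0, $r2:1, $r3:0, $r4:14}

0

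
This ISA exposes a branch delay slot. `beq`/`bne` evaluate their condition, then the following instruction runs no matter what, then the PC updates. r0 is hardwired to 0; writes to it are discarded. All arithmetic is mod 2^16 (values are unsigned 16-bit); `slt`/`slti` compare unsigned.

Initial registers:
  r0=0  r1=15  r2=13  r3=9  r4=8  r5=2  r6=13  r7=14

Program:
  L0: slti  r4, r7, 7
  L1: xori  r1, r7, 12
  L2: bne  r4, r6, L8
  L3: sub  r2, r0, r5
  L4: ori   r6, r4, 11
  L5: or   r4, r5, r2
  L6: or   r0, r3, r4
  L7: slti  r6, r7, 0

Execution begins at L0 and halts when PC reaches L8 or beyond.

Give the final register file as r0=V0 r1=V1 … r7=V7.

r0=0 r1=2 r2=65534 r3=9 r4=0 r5=2 r6=13 r7=14

PC=0  slti  r4, r7, 7        | r0=0 r1=15 r2=13 r3=9 r4=0 r5=2 r6=13 r7=14
PC=1  xori  r1, r7, 12       | r0=0 r1=2 r2=13 r3=9 r4=0 r5=2 r6=13 r7=14
PC=2  bne  r4, r6, L8        | r0=0 r1=2 r2=13 r3=9 r4=0 r5=2 r6=13 r7=14  [TAKEN]
PC=3  sub  r2, r0, r5        | r0=0 r1=2 r2=65534 r3=9 r4=0 r5=2 r6=13 r7=14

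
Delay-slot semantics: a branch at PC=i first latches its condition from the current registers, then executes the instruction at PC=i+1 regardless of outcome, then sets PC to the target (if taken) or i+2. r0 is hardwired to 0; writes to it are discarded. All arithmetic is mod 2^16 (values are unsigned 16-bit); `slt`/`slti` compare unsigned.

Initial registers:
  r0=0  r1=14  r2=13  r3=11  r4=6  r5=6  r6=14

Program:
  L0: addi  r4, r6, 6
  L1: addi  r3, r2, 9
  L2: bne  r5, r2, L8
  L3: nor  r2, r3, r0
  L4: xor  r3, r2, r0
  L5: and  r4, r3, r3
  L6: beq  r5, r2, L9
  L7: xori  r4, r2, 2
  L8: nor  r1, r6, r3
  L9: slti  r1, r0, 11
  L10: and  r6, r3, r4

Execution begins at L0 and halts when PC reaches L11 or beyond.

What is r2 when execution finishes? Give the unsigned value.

  step pc=0: addi  r4, r6, 6  regs=(0,14,13,11,20,6,14)
  step pc=1: addi  r3, r2, 9  regs=(0,14,13,22,20,6,14)
  step pc=2: bne  r5, r2, L8  cond=T  regs=(0,14,13,22,20,6,14)
  step pc=3: nor  r2, r3, r0  regs=(0,14,65513,22,20,6,14)
  step pc=8: nor  r1, r6, r3  regs=(0,65505,65513,22,20,6,14)
  step pc=9: slti  r1, r0, 11  regs=(0,1,65513,22,20,6,14)
  step pc=10: and  r6, r3, r4  regs=(0,1,65513,22,20,6,20)

65513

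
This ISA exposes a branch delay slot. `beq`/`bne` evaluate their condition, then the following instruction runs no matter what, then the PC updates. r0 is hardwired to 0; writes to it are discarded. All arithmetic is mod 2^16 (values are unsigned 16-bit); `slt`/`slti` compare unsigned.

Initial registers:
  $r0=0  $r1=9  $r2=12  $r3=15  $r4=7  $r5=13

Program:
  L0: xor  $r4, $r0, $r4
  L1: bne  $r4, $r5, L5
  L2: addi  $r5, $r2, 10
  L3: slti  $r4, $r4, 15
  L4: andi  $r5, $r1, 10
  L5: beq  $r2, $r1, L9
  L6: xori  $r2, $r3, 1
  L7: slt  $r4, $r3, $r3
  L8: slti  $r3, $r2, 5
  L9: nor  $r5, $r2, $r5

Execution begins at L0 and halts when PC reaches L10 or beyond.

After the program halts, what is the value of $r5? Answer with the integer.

65505

  step pc=0: xor  $r4, $r0, $r4  regs=(0,9,12,15,7,13)
  step pc=1: bne  $r4, $r5, L5  cond=T  regs=(0,9,12,15,7,13)
  step pc=2: addi  $r5, $r2, 10  regs=(0,9,12,15,7,22)
  step pc=5: beq  $r2, $r1, L9  cond=F  regs=(0,9,12,15,7,22)
  step pc=6: xori  $r2, $r3, 1  regs=(0,9,14,15,7,22)
  step pc=7: slt  $r4, $r3, $r3  regs=(0,9,14,15,0,22)
  step pc=8: slti  $r3, $r2, 5  regs=(0,9,14,0,0,22)
  step pc=9: nor  $r5, $r2, $r5  regs=(0,9,14,0,0,65505)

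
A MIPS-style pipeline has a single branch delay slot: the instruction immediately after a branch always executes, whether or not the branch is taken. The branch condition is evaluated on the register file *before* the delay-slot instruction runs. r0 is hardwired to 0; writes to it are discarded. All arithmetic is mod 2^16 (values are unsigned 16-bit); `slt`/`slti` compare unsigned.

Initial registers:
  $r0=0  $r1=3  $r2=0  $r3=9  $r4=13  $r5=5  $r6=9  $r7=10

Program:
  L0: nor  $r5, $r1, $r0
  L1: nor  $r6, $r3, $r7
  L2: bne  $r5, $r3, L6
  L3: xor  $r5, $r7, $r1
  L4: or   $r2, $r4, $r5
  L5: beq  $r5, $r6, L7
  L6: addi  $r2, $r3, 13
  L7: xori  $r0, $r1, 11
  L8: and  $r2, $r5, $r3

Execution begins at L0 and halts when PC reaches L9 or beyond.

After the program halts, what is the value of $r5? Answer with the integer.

9

#0 nor  $r5, $r1, $r0 ; 0/3/0/9/13/65532/9/10
#1 nor  $r6, $r3, $r7 ; 0/3/0/9/13/65532/65524/10
#2 bne  $r5, $r3, L6 ; 0/3/0/9/13/65532/65524/10 ; →target
#3 xor  $r5, $r7, $r1 ; 0/3/0/9/13/9/65524/10
#6 addi  $r2, $r3, 13 ; 0/3/22/9/13/9/65524/10
#7 xori  $r0, $r1, 11 ; 0/3/22/9/13/9/65524/10
#8 and  $r2, $r5, $r3 ; 0/3/9/9/13/9/65524/10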